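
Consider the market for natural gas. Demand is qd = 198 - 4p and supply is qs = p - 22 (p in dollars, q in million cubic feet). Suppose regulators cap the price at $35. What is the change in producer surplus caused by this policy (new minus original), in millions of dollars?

In a free market, 198 - 4p = p - 22 gives the equilibrium p* = 44, q* = 22.
Since 35 < 44, the ceiling is binding.
At p = 35: qd = 198 - 4·35 = 58 and qs = 35 - 22 = 13.
Producer surplus without the control is ½ · (44 - 22) · 22 = 242.
With the ceiling, producers sell 13 units at 35, so PS = ½ · (35 - 22) · 13 = 84.5.
Change in producer surplus = 84.5 - 242 = -157.5.

-157.5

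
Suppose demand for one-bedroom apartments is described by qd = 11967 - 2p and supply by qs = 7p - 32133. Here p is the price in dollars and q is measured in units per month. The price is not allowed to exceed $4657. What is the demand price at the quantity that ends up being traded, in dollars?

5750.5

In a free market, 11967 - 2p = 7p - 32133 gives the equilibrium p* = 4900, q* = 2167.
Because the ceiling (4657) lies below the market-clearing price, it is binding.
At p = 4657: qd = 11967 - 2·4657 = 2653 and qs = 7·4657 - 32133 = 466.
Only 466 units reach the market. On the demand curve, the marginal buyer's willingness to pay at q = 466 is (11967 - 466)/2 = 5750.5.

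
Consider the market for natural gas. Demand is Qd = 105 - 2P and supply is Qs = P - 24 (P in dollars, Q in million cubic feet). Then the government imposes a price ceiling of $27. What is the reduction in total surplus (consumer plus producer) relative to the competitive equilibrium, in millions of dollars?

192

Without the control the market clears where 105 - 2P = P - 24, i.e. P* = 43 and Q* = 19.
Since 27 < 43, the ceiling is binding.
At P = 27: Qd = 105 - 2·27 = 51 and Qs = 27 - 24 = 3.
Quantity traded falls to 3. At Q = 3 the demand price is (105 - 3)/2 = 51 and the supply price is 24 + 3 = 27.
Deadweight loss = ½ · (51 - 27) · (19 - 3) = ½ · 24 · 16 = 192.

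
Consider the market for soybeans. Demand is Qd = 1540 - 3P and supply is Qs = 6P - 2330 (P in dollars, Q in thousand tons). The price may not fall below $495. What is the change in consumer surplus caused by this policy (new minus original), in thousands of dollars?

Without the control the market clears where 1540 - 3P = 6P - 2330, i.e. P* = 430 and Q* = 250.
Since 495 > 430, the floor is binding.
At P = 495: Qd = 1540 - 3·495 = 55 and Qs = 6·495 - 2330 = 640.
Consumer surplus without the control is ½ · (1540/3 - 430) · 250 = 31250/3.
With the floor, consumers buy 55 units at 495, so CS = ½ · (1540/3 - 495) · 55 = 3025/6.
Change in consumer surplus = 3025/6 - 31250/3 = -9912.5.

-9912.5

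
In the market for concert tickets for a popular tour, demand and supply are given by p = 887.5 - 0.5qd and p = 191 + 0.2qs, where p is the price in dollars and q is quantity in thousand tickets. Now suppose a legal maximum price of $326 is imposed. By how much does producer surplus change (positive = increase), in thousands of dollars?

-53440

Rearranging demand gives qd = 1775 - 2p; rearranging supply gives qs = 5p - 955. Equilibrium: 1775 - 2p = 5p - 955, so 2730 = 7p and p* = 390, q* = 995.
Because the ceiling (326) lies below the market-clearing price, it is binding.
At p = 326: qd = 1775 - 2·326 = 1123 and qs = 5·326 - 955 = 675.
Producer surplus without the control is ½ · (390 - 191) · 995 = 99002.5.
With the ceiling, producers sell 675 units at 326, so PS = ½ · (326 - 191) · 675 = 45562.5.
Change in producer surplus = 45562.5 - 99002.5 = -53440.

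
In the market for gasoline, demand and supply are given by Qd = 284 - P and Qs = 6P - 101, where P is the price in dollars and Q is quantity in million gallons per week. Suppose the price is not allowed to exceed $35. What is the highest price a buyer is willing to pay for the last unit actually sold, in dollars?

175

Without the control the market clears where 284 - P = 6P - 101, i.e. P* = 55 and Q* = 229.
The ceiling of 35 is below the equilibrium price 55, so it binds.
At P = 35: Qd = 284 - 35 = 249 and Qs = 6·35 - 101 = 109.
Only 109 units reach the market. On the demand curve, the marginal buyer's willingness to pay at Q = 109 is (284 - 109) = 175.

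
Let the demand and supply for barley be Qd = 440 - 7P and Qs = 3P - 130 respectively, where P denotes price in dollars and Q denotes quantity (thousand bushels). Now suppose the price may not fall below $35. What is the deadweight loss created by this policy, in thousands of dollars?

0

Without the control the market clears where 440 - 7P = 3P - 130, i.e. P* = 57 and Q* = 41.
Since 35 is below P* = 57, the floor does not bind and the free-market outcome prevails.
Since the control does not bind, no trades are prevented and deadweight loss is zero.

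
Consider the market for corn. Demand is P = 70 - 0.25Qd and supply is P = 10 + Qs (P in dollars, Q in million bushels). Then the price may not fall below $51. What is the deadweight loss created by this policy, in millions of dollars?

Rearranging demand gives Qd = 280 - 4P; rearranging supply gives Qs = P - 10. Setting quantity demanded equal to quantity supplied, 280 - 4P = P - 10, gives P* = 58 and Q* = 48.
Since 51 is below P* = 58, the floor does not bind and the free-market outcome prevails.
Since the control does not bind, no trades are prevented and deadweight loss is zero.

0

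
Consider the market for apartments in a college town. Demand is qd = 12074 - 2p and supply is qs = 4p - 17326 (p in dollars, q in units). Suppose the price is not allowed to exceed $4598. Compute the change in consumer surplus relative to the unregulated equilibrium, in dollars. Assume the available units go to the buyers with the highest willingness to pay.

-42884

In a free market, 12074 - 2p = 4p - 17326 gives the equilibrium p* = 4900, q* = 2274.
Since 4598 < 4900, the ceiling is binding.
At p = 4598: qd = 12074 - 2·4598 = 2878 and qs = 4·4598 - 17326 = 1066.
Consumer surplus without the control is ½ · (6037 - 4900) · 2274 = 1292769.
With the ceiling, 1066 units are sold at 4598 (assume they go to the highest-value buyers). The demand price at q = 1066 is 5504, so CS = ½ · [(6037 - 4598) + (5504 - 4598)] · 1066 = 1249885.
Change in consumer surplus = 1249885 - 1292769 = -42884.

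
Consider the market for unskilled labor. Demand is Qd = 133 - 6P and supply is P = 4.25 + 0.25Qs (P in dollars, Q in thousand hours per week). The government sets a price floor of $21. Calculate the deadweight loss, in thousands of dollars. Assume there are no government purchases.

Rearranging supply gives Qs = 4P - 17. Setting quantity demanded equal to quantity supplied, 133 - 6P = 4P - 17, gives P* = 15 and Q* = 43.
Since 21 > 15, the floor is binding.
At P = 21: Qd = 133 - 6·21 = 7 and Qs = 4·21 - 17 = 67.
Quantity traded falls to 7. At Q = 7 the demand price is (133 - 7)/6 = 21 and the supply price is (17 + 7)/4 = 6.
Deadweight loss = ½ · (21 - 6) · (43 - 7) = ½ · 15 · 36 = 270.

270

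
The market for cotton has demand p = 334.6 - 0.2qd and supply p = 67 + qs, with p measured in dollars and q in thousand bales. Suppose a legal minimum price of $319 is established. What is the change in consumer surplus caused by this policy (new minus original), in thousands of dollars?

Rearranging demand gives qd = 1673 - 5p; rearranging supply gives qs = p - 67. Equilibrium: 1673 - 5p = p - 67, so 1740 = 6p and p* = 290, q* = 223.
Because the floor (319) lies above the market-clearing price, it is binding.
At p = 319: qd = 1673 - 5·319 = 78 and qs = 319 - 67 = 252.
Consumer surplus without the control is ½ · (334.6 - 290) · 223 = 4972.9.
With the floor, consumers buy 78 units at 319, so CS = ½ · (334.6 - 319) · 78 = 608.4.
Change in consumer surplus = 608.4 - 4972.9 = -4364.5.

-4364.5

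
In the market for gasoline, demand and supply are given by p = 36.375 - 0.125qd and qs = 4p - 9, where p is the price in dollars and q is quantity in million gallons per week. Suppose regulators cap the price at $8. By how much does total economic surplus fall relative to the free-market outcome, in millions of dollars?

Rearranging demand gives qd = 291 - 8p. Setting quantity demanded equal to quantity supplied, 291 - 8p = 4p - 9, gives p* = 25 and q* = 91.
Since 8 < 25, the ceiling is binding.
At p = 8: qd = 291 - 8·8 = 227 and qs = 4·8 - 9 = 23.
Quantity traded falls to 23. At q = 23 the demand price is (291 - 23)/8 = 33.5 and the supply price is (9 + 23)/4 = 8.
Deadweight loss = ½ · (33.5 - 8) · (91 - 23) = ½ · 25.5 · 68 = 867.

867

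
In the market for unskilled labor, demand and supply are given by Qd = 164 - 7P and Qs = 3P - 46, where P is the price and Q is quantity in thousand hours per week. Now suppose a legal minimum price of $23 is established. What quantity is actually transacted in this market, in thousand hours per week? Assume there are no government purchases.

Setting quantity demanded equal to quantity supplied, 164 - 7P = 3P - 46, gives P* = 21 and Q* = 17.
Since 23 > 21, the floor is binding.
At P = 23: Qd = 164 - 7·23 = 3 and Qs = 3·23 - 46 = 23.
The quantity actually transacted is the short side, demand: 3.

3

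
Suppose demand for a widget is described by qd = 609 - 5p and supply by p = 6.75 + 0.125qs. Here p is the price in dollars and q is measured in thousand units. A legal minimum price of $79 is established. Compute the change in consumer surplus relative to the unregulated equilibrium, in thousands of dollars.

-7952

Rearranging supply gives qs = 8p - 54. In a free market, 609 - 5p = 8p - 54 gives the equilibrium p* = 51, q* = 354.
Because the floor (79) lies above the market-clearing price, it is binding.
At p = 79: qd = 609 - 5·79 = 214 and qs = 8·79 - 54 = 578.
Consumer surplus without the control is ½ · (121.8 - 51) · 354 = 12531.6.
With the floor, consumers buy 214 units at 79, so CS = ½ · (121.8 - 79) · 214 = 4579.6.
Change in consumer surplus = 4579.6 - 12531.6 = -7952.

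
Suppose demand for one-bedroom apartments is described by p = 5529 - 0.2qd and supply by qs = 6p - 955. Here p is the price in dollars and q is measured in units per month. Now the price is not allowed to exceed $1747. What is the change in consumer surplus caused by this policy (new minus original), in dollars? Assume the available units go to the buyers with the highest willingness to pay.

5507138.6

Rearranging demand gives qd = 27645 - 5p. Setting quantity demanded equal to quantity supplied, 27645 - 5p = 6p - 955, gives p* = 2600 and q* = 14645.
Because the ceiling (1747) lies below the market-clearing price, it is binding.
At p = 1747: qd = 27645 - 5·1747 = 18910 and qs = 6·1747 - 955 = 9527.
Consumer surplus without the control is ½ · (5529 - 2600) · 14645 = 21447602.5.
With the ceiling, 9527 units are sold at 1747 (assume they go to the highest-value buyers). The demand price at q = 9527 is 3623.6, so CS = ½ · [(5529 - 1747) + (3623.6 - 1747)] · 9527 = 26954741.1.
Change in consumer surplus = 26954741.1 - 21447602.5 = 5507138.6.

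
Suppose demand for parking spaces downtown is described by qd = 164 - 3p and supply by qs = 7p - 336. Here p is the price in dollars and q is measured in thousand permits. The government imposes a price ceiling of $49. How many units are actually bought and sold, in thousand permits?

In a free market, 164 - 3p = 7p - 336 gives the equilibrium p* = 50, q* = 14.
Since 49 < 50, the ceiling is binding.
At p = 49: qd = 164 - 3·49 = 17 and qs = 7·49 - 336 = 7.
The quantity actually transacted is the short side, supply: 7.

7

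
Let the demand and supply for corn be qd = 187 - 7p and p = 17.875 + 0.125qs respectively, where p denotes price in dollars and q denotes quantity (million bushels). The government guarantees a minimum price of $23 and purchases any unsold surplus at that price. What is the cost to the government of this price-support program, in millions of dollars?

Rearranging supply gives qs = 8p - 143. Equilibrium: 187 - 7p = 8p - 143, so 330 = 15p and p* = 22, q* = 33.
Since 23 > 22, the floor is binding.
At p = 23: qd = 187 - 7·23 = 26 and qs = 8·23 - 143 = 41.
Surplus = qs - qd = 15.
Government expenditure = surplus × support price = 15 × 23 = 345.

345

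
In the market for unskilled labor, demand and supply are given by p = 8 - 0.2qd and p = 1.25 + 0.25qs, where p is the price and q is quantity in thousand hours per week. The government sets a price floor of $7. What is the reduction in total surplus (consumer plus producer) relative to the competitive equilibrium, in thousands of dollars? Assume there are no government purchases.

22.5

Rearranging demand gives qd = 40 - 5p; rearranging supply gives qs = 4p - 5. Without the control the market clears where 40 - 5p = 4p - 5, i.e. p* = 5 and q* = 15.
Since 7 > 5, the floor is binding.
At p = 7: qd = 40 - 5·7 = 5 and qs = 4·7 - 5 = 23.
Quantity traded falls to 5. At q = 5 the demand price is (40 - 5)/5 = 7 and the supply price is (5 + 5)/4 = 2.5.
Deadweight loss = ½ · (7 - 2.5) · (15 - 5) = ½ · 4.5 · 10 = 22.5.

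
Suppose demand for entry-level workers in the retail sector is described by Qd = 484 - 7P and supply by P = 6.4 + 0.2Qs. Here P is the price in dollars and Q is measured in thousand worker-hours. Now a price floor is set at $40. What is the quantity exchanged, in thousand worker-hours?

Rearranging supply gives Qs = 5P - 32. In a free market, 484 - 7P = 5P - 32 gives the equilibrium P* = 43, Q* = 183.
The floor of 40 is below the equilibrium price 43, so it is not binding; the market clears at P* = 43, Q* = 183.

183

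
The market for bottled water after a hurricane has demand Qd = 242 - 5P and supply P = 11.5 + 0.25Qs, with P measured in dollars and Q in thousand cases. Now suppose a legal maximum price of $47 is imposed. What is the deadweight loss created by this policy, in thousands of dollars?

0

Rearranging supply gives Qs = 4P - 46. Equilibrium: 242 - 5P = 4P - 46, so 288 = 9P and P* = 32, Q* = 82.
Since 47 is above P* = 32, the ceiling does not bind and the free-market outcome prevails.
Since the control does not bind, no trades are prevented and deadweight loss is zero.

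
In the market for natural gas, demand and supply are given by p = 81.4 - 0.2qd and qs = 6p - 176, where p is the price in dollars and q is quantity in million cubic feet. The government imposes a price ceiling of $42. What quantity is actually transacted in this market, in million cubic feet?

Rearranging demand gives qd = 407 - 5p. Equilibrium: 407 - 5p = 6p - 176, so 583 = 11p and p* = 53, q* = 142.
Since 42 < 53, the ceiling is binding.
At p = 42: qd = 407 - 5·42 = 197 and qs = 6·42 - 176 = 76.
The quantity actually transacted is the short side, supply: 76.

76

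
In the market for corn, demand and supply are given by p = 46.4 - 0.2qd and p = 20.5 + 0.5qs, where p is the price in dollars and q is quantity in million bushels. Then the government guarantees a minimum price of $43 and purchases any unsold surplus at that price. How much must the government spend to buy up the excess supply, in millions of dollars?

Rearranging demand gives qd = 232 - 5p; rearranging supply gives qs = 2p - 41. Without the control the market clears where 232 - 5p = 2p - 41, i.e. p* = 39 and q* = 37.
Because the floor (43) lies above the market-clearing price, it is binding.
At p = 43: qd = 232 - 5·43 = 17 and qs = 2·43 - 41 = 45.
Surplus = qs - qd = 28.
Government expenditure = surplus × support price = 28 × 43 = 1204.

1204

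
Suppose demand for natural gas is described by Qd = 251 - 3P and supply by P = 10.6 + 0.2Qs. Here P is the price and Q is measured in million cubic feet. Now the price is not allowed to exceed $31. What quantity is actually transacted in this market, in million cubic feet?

102

Rearranging supply gives Qs = 5P - 53. Without the control the market clears where 251 - 3P = 5P - 53, i.e. P* = 38 and Q* = 137.
Because the ceiling (31) lies below the market-clearing price, it is binding.
At P = 31: Qd = 251 - 3·31 = 158 and Qs = 5·31 - 53 = 102.
The quantity actually transacted is the short side, supply: 102.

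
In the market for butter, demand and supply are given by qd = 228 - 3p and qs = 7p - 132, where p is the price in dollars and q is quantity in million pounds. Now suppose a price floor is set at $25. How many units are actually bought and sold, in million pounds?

120

Without the control the market clears where 228 - 3p = 7p - 132, i.e. p* = 36 and q* = 120.
Since 25 is below p* = 36, the floor does not bind and the free-market outcome prevails.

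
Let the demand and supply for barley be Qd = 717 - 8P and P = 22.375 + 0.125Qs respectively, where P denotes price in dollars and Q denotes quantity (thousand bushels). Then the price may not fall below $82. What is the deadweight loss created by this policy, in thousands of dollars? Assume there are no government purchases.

Rearranging supply gives Qs = 8P - 179. Without the control the market clears where 717 - 8P = 8P - 179, i.e. P* = 56 and Q* = 269.
Since 82 > 56, the floor is binding.
At P = 82: Qd = 717 - 8·82 = 61 and Qs = 8·82 - 179 = 477.
Quantity traded falls to 61. At Q = 61 the demand price is (717 - 61)/8 = 82 and the supply price is (179 + 61)/8 = 30.
Deadweight loss = ½ · (82 - 30) · (269 - 61) = ½ · 52 · 208 = 5408.

5408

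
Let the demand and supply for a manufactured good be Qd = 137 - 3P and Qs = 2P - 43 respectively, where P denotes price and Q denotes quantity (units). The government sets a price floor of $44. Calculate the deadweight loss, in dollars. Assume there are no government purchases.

In a free market, 137 - 3P = 2P - 43 gives the equilibrium P* = 36, Q* = 29.
The floor of 44 is above the equilibrium price 36, so it binds.
At P = 44: Qd = 137 - 3·44 = 5 and Qs = 2·44 - 43 = 45.
Quantity traded falls to 5. At Q = 5 the demand price is (137 - 5)/3 = 44 and the supply price is (43 + 5)/2 = 24.
Deadweight loss = ½ · (44 - 24) · (29 - 5) = ½ · 20 · 24 = 240.

240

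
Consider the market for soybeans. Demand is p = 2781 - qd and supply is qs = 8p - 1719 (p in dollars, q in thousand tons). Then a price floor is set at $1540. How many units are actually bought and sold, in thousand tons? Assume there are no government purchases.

Rearranging demand gives qd = 2781 - p. Equilibrium: 2781 - p = 8p - 1719, so 4500 = 9p and p* = 500, q* = 2281.
Because the floor (1540) lies above the market-clearing price, it is binding.
At p = 1540: qd = 2781 - 1540 = 1241 and qs = 8·1540 - 1719 = 10601.
The quantity actually transacted is the short side, demand: 1241.

1241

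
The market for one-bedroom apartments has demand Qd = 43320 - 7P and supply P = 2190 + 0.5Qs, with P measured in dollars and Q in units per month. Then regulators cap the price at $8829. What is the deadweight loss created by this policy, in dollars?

0

Rearranging supply gives Qs = 2P - 4380. In a free market, 43320 - 7P = 2P - 4380 gives the equilibrium P* = 5300, Q* = 6220.
The ceiling of 8829 is above the equilibrium price 5300, so it is not binding; the market clears at P* = 5300, Q* = 6220.
Since the control does not bind, no trades are prevented and deadweight loss is zero.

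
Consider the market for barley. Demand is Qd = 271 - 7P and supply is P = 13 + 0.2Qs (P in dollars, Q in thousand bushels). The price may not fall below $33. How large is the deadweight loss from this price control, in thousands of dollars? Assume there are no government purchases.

210

Rearranging supply gives Qs = 5P - 65. Without the control the market clears where 271 - 7P = 5P - 65, i.e. P* = 28 and Q* = 75.
The floor of 33 is above the equilibrium price 28, so it binds.
At P = 33: Qd = 271 - 7·33 = 40 and Qs = 5·33 - 65 = 100.
Quantity traded falls to 40. At Q = 40 the demand price is (271 - 40)/7 = 33 and the supply price is (65 + 40)/5 = 21.
Deadweight loss = ½ · (33 - 21) · (75 - 40) = ½ · 12 · 35 = 210.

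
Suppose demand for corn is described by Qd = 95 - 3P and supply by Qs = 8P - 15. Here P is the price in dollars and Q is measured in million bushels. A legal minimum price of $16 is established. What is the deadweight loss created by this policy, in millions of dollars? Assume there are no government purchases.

Equilibrium: 95 - 3P = 8P - 15, so 110 = 11P and P* = 10, Q* = 65.
Because the floor (16) lies above the market-clearing price, it is binding.
At P = 16: Qd = 95 - 3·16 = 47 and Qs = 8·16 - 15 = 113.
Quantity traded falls to 47. At Q = 47 the demand price is (95 - 47)/3 = 16 and the supply price is (15 + 47)/8 = 7.75.
Deadweight loss = ½ · (16 - 7.75) · (65 - 47) = ½ · 8.25 · 18 = 74.25.

74.25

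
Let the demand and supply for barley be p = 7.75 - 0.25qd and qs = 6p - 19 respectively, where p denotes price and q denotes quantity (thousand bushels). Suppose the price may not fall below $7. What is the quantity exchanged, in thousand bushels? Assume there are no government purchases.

3

Rearranging demand gives qd = 31 - 4p. Setting quantity demanded equal to quantity supplied, 31 - 4p = 6p - 19, gives p* = 5 and q* = 11.
The floor of 7 is above the equilibrium price 5, so it binds.
At p = 7: qd = 31 - 4·7 = 3 and qs = 6·7 - 19 = 23.
The quantity actually transacted is the short side, demand: 3.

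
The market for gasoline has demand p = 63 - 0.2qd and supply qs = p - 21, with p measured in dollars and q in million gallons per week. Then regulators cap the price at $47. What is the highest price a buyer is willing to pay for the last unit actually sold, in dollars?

Rearranging demand gives qd = 315 - 5p. In a free market, 315 - 5p = p - 21 gives the equilibrium p* = 56, q* = 35.
Since 47 < 56, the ceiling is binding.
At p = 47: qd = 315 - 5·47 = 80 and qs = 47 - 21 = 26.
Only 26 units reach the market. On the demand curve, the marginal buyer's willingness to pay at q = 26 is (315 - 26)/5 = 57.8.

57.8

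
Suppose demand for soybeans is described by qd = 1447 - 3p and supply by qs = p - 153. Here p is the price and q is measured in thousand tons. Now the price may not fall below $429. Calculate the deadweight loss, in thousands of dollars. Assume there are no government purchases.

In a free market, 1447 - 3p = p - 153 gives the equilibrium p* = 400, q* = 247.
Since 429 > 400, the floor is binding.
At p = 429: qd = 1447 - 3·429 = 160 and qs = 429 - 153 = 276.
Quantity traded falls to 160. At q = 160 the demand price is (1447 - 160)/3 = 429 and the supply price is 153 + 160 = 313.
Deadweight loss = ½ · (429 - 313) · (247 - 160) = ½ · 116 · 87 = 5046.

5046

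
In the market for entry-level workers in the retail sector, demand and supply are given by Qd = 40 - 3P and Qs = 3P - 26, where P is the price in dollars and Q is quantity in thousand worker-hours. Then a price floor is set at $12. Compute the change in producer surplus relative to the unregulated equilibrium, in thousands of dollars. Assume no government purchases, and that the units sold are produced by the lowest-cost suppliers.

Equilibrium: 40 - 3P = 3P - 26, so 66 = 6P and P* = 11, Q* = 7.
Since 12 > 11, the floor is binding.
At P = 12: Qd = 40 - 3·12 = 4 and Qs = 3·12 - 26 = 10.
Producer surplus without the control is ½ · (11 - 26/3) · 7 = 49/6.
With the floor, 4 units are sold at 12. The supply price at Q = 4 is 10, so PS = ½ · [(12 - 26/3) + (12 - 10)] · 4 = 32/3.
Change in producer surplus = 32/3 - 49/6 = 2.5.

2.5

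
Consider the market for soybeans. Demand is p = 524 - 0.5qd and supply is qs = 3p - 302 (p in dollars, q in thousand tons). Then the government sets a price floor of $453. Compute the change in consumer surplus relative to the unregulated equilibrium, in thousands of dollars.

Rearranging demand gives qd = 1048 - 2p. Equilibrium: 1048 - 2p = 3p - 302, so 1350 = 5p and p* = 270, q* = 508.
Since 453 > 270, the floor is binding.
At p = 453: qd = 1048 - 2·453 = 142 and qs = 3·453 - 302 = 1057.
Consumer surplus without the control is ½ · (524 - 270) · 508 = 64516.
With the floor, consumers buy 142 units at 453, so CS = ½ · (524 - 453) · 142 = 5041.
Change in consumer surplus = 5041 - 64516 = -59475.

-59475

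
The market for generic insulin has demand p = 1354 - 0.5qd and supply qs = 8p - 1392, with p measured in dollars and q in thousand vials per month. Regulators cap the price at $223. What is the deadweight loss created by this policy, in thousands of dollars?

Rearranging demand gives qd = 2708 - 2p. Equilibrium: 2708 - 2p = 8p - 1392, so 4100 = 10p and p* = 410, q* = 1888.
Because the ceiling (223) lies below the market-clearing price, it is binding.
At p = 223: qd = 2708 - 2·223 = 2262 and qs = 8·223 - 1392 = 392.
Quantity traded falls to 392. At q = 392 the demand price is (2708 - 392)/2 = 1158 and the supply price is (1392 + 392)/8 = 223.
Deadweight loss = ½ · (1158 - 223) · (1888 - 392) = ½ · 935 · 1496 = 699380.

699380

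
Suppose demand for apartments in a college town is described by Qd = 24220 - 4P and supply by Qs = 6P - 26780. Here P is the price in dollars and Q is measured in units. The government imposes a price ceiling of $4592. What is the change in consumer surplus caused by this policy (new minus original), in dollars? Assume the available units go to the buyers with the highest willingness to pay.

-769112

Without the control the market clears where 24220 - 4P = 6P - 26780, i.e. P* = 5100 and Q* = 3820.
Since 4592 < 5100, the ceiling is binding.
At P = 4592: Qd = 24220 - 4·4592 = 5852 and Qs = 6·4592 - 26780 = 772.
Consumer surplus without the control is ½ · (6055 - 5100) · 3820 = 1824050.
With the ceiling, 772 units are sold at 4592 (assume they go to the highest-value buyers). The demand price at Q = 772 is 5862, so CS = ½ · [(6055 - 4592) + (5862 - 4592)] · 772 = 1054938.
Change in consumer surplus = 1054938 - 1824050 = -769112.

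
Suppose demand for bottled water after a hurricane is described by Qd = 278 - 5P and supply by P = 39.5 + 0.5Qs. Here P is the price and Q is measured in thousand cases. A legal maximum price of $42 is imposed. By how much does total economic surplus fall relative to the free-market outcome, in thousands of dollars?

113.4

Rearranging supply gives Qs = 2P - 79. Equilibrium: 278 - 5P = 2P - 79, so 357 = 7P and P* = 51, Q* = 23.
The ceiling of 42 is below the equilibrium price 51, so it binds.
At P = 42: Qd = 278 - 5·42 = 68 and Qs = 2·42 - 79 = 5.
Quantity traded falls to 5. At Q = 5 the demand price is (278 - 5)/5 = 54.6 and the supply price is (79 + 5)/2 = 42.
Deadweight loss = ½ · (54.6 - 42) · (23 - 5) = ½ · 12.6 · 18 = 113.4.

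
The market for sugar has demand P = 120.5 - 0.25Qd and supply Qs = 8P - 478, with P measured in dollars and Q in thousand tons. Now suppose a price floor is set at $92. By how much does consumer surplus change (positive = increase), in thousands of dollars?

Rearranging demand gives Qd = 482 - 4P. Without the control the market clears where 482 - 4P = 8P - 478, i.e. P* = 80 and Q* = 162.
Since 92 > 80, the floor is binding.
At P = 92: Qd = 482 - 4·92 = 114 and Qs = 8·92 - 478 = 258.
Consumer surplus without the control is ½ · (120.5 - 80) · 162 = 3280.5.
With the floor, consumers buy 114 units at 92, so CS = ½ · (120.5 - 92) · 114 = 1624.5.
Change in consumer surplus = 1624.5 - 3280.5 = -1656.

-1656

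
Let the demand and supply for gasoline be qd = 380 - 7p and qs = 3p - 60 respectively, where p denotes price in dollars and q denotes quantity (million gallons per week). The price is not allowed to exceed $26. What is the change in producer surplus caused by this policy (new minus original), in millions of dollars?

-810

Equilibrium: 380 - 7p = 3p - 60, so 440 = 10p and p* = 44, q* = 72.
The ceiling of 26 is below the equilibrium price 44, so it binds.
At p = 26: qd = 380 - 7·26 = 198 and qs = 3·26 - 60 = 18.
Producer surplus without the control is ½ · (44 - 20) · 72 = 864.
With the ceiling, producers sell 18 units at 26, so PS = ½ · (26 - 20) · 18 = 54.
Change in producer surplus = 54 - 864 = -810.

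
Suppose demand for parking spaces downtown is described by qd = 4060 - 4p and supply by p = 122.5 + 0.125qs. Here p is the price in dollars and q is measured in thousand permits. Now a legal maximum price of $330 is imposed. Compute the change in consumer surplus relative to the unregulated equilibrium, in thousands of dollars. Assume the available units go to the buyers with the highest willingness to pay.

84600

Rearranging supply gives qs = 8p - 980. Equilibrium: 4060 - 4p = 8p - 980, so 5040 = 12p and p* = 420, q* = 2380.
The ceiling of 330 is below the equilibrium price 420, so it binds.
At p = 330: qd = 4060 - 4·330 = 2740 and qs = 8·330 - 980 = 1660.
Consumer surplus without the control is ½ · (1015 - 420) · 2380 = 708050.
With the ceiling, 1660 units are sold at 330 (assume they go to the highest-value buyers). The demand price at q = 1660 is 600, so CS = ½ · [(1015 - 330) + (600 - 330)] · 1660 = 792650.
Change in consumer surplus = 792650 - 708050 = 84600.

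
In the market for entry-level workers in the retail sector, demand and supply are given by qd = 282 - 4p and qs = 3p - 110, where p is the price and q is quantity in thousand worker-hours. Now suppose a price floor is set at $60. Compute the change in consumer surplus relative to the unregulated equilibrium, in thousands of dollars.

Equilibrium: 282 - 4p = 3p - 110, so 392 = 7p and p* = 56, q* = 58.
Since 60 > 56, the floor is binding.
At p = 60: qd = 282 - 4·60 = 42 and qs = 3·60 - 110 = 70.
Consumer surplus without the control is ½ · (70.5 - 56) · 58 = 420.5.
With the floor, consumers buy 42 units at 60, so CS = ½ · (70.5 - 60) · 42 = 220.5.
Change in consumer surplus = 220.5 - 420.5 = -200.

-200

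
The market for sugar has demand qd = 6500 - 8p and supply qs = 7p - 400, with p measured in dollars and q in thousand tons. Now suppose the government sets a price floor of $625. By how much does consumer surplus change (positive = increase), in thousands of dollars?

-356400

Without the control the market clears where 6500 - 8p = 7p - 400, i.e. p* = 460 and q* = 2820.
The floor of 625 is above the equilibrium price 460, so it binds.
At p = 625: qd = 6500 - 8·625 = 1500 and qs = 7·625 - 400 = 3975.
Consumer surplus without the control is ½ · (812.5 - 460) · 2820 = 497025.
With the floor, consumers buy 1500 units at 625, so CS = ½ · (812.5 - 625) · 1500 = 140625.
Change in consumer surplus = 140625 - 497025 = -356400.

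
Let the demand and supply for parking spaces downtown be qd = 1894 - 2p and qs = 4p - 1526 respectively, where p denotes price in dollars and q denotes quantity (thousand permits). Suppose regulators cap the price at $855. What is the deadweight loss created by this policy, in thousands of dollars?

0

Without the control the market clears where 1894 - 2p = 4p - 1526, i.e. p* = 570 and q* = 754.
The ceiling of 855 is above the equilibrium price 570, so it is not binding; the market clears at p* = 570, q* = 754.
Since the control does not bind, no trades are prevented and deadweight loss is zero.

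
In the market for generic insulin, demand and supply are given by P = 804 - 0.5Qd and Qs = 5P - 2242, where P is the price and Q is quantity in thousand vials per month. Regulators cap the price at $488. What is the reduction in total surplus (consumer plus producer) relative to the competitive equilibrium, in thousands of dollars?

33635

Rearranging demand gives Qd = 1608 - 2P. In a free market, 1608 - 2P = 5P - 2242 gives the equilibrium P* = 550, Q* = 508.
Since 488 < 550, the ceiling is binding.
At P = 488: Qd = 1608 - 2·488 = 632 and Qs = 5·488 - 2242 = 198.
Quantity traded falls to 198. At Q = 198 the demand price is (1608 - 198)/2 = 705 and the supply price is (2242 + 198)/5 = 488.
Deadweight loss = ½ · (705 - 488) · (508 - 198) = ½ · 217 · 310 = 33635.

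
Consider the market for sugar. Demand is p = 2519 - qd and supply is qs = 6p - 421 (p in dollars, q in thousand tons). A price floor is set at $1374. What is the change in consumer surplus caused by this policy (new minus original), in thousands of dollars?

-1547388

Rearranging demand gives qd = 2519 - p. Setting quantity demanded equal to quantity supplied, 2519 - p = 6p - 421, gives p* = 420 and q* = 2099.
The floor of 1374 is above the equilibrium price 420, so it binds.
At p = 1374: qd = 2519 - 1374 = 1145 and qs = 6·1374 - 421 = 7823.
Consumer surplus without the control is ½ · (2519 - 420) · 2099 = 2202900.5.
With the floor, consumers buy 1145 units at 1374, so CS = ½ · (2519 - 1374) · 1145 = 655512.5.
Change in consumer surplus = 655512.5 - 2202900.5 = -1547388.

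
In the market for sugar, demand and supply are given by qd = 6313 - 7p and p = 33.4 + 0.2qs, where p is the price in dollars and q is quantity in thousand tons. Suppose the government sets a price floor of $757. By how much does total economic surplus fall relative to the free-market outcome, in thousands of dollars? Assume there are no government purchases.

395547.6

Rearranging supply gives qs = 5p - 167. In a free market, 6313 - 7p = 5p - 167 gives the equilibrium p* = 540, q* = 2533.
The floor of 757 is above the equilibrium price 540, so it binds.
At p = 757: qd = 6313 - 7·757 = 1014 and qs = 5·757 - 167 = 3618.
Quantity traded falls to 1014. At q = 1014 the demand price is (6313 - 1014)/7 = 757 and the supply price is (167 + 1014)/5 = 236.2.
Deadweight loss = ½ · (757 - 236.2) · (2533 - 1014) = ½ · 520.8 · 1519 = 395547.6.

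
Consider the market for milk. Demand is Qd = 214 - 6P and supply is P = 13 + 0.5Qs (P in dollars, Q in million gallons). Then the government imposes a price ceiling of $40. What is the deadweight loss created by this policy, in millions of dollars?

Rearranging supply gives Qs = 2P - 26. In a free market, 214 - 6P = 2P - 26 gives the equilibrium P* = 30, Q* = 34.
The ceiling of 40 is above the equilibrium price 30, so it is not binding; the market clears at P* = 30, Q* = 34.
Since the control does not bind, no trades are prevented and deadweight loss is zero.

0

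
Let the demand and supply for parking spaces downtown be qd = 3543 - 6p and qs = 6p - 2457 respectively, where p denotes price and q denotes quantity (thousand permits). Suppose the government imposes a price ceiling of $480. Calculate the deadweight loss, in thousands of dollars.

2400

Without the control the market clears where 3543 - 6p = 6p - 2457, i.e. p* = 500 and q* = 543.
The ceiling of 480 is below the equilibrium price 500, so it binds.
At p = 480: qd = 3543 - 6·480 = 663 and qs = 6·480 - 2457 = 423.
Quantity traded falls to 423. At q = 423 the demand price is (3543 - 423)/6 = 520 and the supply price is (2457 + 423)/6 = 480.
Deadweight loss = ½ · (520 - 480) · (543 - 423) = ½ · 40 · 120 = 2400.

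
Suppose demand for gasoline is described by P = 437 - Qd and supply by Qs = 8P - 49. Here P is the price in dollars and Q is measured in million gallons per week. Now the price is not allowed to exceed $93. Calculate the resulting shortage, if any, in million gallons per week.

Rearranging demand gives Qd = 437 - P. Setting quantity demanded equal to quantity supplied, 437 - P = 8P - 49, gives P* = 54 and Q* = 383.
Since 93 is above P* = 54, the ceiling does not bind and the free-market outcome prevails.
Since the control does not bind, there is no shortage.

0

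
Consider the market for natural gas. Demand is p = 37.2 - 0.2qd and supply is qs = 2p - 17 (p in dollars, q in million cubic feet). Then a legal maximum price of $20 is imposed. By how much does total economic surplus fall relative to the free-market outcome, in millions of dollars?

Rearranging demand gives qd = 186 - 5p. Setting quantity demanded equal to quantity supplied, 186 - 5p = 2p - 17, gives p* = 29 and q* = 41.
Because the ceiling (20) lies below the market-clearing price, it is binding.
At p = 20: qd = 186 - 5·20 = 86 and qs = 2·20 - 17 = 23.
Quantity traded falls to 23. At q = 23 the demand price is (186 - 23)/5 = 32.6 and the supply price is (17 + 23)/2 = 20.
Deadweight loss = ½ · (32.6 - 20) · (41 - 23) = ½ · 12.6 · 18 = 113.4.

113.4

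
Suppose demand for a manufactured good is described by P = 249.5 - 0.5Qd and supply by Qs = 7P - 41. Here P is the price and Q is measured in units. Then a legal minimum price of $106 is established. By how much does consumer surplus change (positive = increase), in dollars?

Rearranging demand gives Qd = 499 - 2P. Setting quantity demanded equal to quantity supplied, 499 - 2P = 7P - 41, gives P* = 60 and Q* = 379.
The floor of 106 is above the equilibrium price 60, so it binds.
At P = 106: Qd = 499 - 2·106 = 287 and Qs = 7·106 - 41 = 701.
Consumer surplus without the control is ½ · (249.5 - 60) · 379 = 35910.25.
With the floor, consumers buy 287 units at 106, so CS = ½ · (249.5 - 106) · 287 = 20592.25.
Change in consumer surplus = 20592.25 - 35910.25 = -15318.

-15318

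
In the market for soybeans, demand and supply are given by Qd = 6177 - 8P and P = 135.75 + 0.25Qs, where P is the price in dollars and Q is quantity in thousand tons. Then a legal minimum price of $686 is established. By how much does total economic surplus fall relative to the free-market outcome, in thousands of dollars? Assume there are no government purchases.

190512

Rearranging supply gives Qs = 4P - 543. Without the control the market clears where 6177 - 8P = 4P - 543, i.e. P* = 560 and Q* = 1697.
Since 686 > 560, the floor is binding.
At P = 686: Qd = 6177 - 8·686 = 689 and Qs = 4·686 - 543 = 2201.
Quantity traded falls to 689. At Q = 689 the demand price is (6177 - 689)/8 = 686 and the supply price is (543 + 689)/4 = 308.
Deadweight loss = ½ · (686 - 308) · (1697 - 689) = ½ · 378 · 1008 = 190512.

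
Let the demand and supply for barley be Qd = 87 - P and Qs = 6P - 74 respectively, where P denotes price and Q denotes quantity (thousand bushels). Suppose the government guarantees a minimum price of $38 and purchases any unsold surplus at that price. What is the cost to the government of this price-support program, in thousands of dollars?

3990

Equilibrium: 87 - P = 6P - 74, so 161 = 7P and P* = 23, Q* = 64.
Because the floor (38) lies above the market-clearing price, it is binding.
At P = 38: Qd = 87 - 38 = 49 and Qs = 6·38 - 74 = 154.
Surplus = Qs - Qd = 105.
Government expenditure = surplus × support price = 105 × 38 = 3990.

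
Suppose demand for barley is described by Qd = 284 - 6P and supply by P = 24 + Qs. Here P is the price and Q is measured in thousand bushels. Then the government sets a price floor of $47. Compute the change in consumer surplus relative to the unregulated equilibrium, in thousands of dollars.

-33

Rearranging supply gives Qs = P - 24. Equilibrium: 284 - 6P = P - 24, so 308 = 7P and P* = 44, Q* = 20.
Because the floor (47) lies above the market-clearing price, it is binding.
At P = 47: Qd = 284 - 6·47 = 2 and Qs = 47 - 24 = 23.
Consumer surplus without the control is ½ · (142/3 - 44) · 20 = 100/3.
With the floor, consumers buy 2 units at 47, so CS = ½ · (142/3 - 47) · 2 = 1/3.
Change in consumer surplus = 1/3 - 100/3 = -33.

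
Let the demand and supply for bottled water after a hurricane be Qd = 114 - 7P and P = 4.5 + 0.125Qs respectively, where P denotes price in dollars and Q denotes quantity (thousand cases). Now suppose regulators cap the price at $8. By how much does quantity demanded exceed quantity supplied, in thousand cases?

Rearranging supply gives Qs = 8P - 36. Without the control the market clears where 114 - 7P = 8P - 36, i.e. P* = 10 and Q* = 44.
The ceiling of 8 is below the equilibrium price 10, so it binds.
At P = 8: Qd = 114 - 7·8 = 58 and Qs = 8·8 - 36 = 28.
Shortage = Qd - Qs = 58 - 28 = 30.

30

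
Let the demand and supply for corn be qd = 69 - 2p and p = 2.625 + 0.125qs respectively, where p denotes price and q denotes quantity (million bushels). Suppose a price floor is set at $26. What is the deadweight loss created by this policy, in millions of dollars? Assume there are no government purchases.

361.25

Rearranging supply gives qs = 8p - 21. Equilibrium: 69 - 2p = 8p - 21, so 90 = 10p and p* = 9, q* = 51.
Since 26 > 9, the floor is binding.
At p = 26: qd = 69 - 2·26 = 17 and qs = 8·26 - 21 = 187.
Quantity traded falls to 17. At q = 17 the demand price is (69 - 17)/2 = 26 and the supply price is (21 + 17)/8 = 4.75.
Deadweight loss = ½ · (26 - 4.75) · (51 - 17) = ½ · 21.25 · 34 = 361.25.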